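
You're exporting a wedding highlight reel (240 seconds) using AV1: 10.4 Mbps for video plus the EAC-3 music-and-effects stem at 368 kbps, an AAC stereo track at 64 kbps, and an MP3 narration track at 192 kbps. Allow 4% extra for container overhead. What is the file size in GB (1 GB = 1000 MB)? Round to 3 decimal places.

Audio total: 368 + 64 + 192 = 624 kbps = 0.624 Mbps.
Total bitrate: 10.4 + 0.624 = 11.024 Mbps.
Stream data: 11.024 Mbps × 240 s = 2645.8 Mb.
With 4% container overhead: ×1.04.
2,752 Mb ÷ 8 = 343.9 MB → 0.3439 GB.

0.344 GB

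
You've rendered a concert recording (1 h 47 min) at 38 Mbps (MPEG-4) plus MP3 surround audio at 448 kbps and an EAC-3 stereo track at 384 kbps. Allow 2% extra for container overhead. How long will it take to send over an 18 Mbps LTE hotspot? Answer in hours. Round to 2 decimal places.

3.92 hours

1 h 47 min = 107 min = 6420 s
Audio total: 448 + 384 = 832 kbps = 0.832 Mbps.
Total bitrate: 38.832 Mbps.
File: 38.832 Mbps × 6420 s = 249301.4 Mb.
With 2% container overhead: ×1.02. → 254287.5 Mb.
At 18 Mbps: 254287.5 / 18 = 14127.1 s ≈ 3.92 hours.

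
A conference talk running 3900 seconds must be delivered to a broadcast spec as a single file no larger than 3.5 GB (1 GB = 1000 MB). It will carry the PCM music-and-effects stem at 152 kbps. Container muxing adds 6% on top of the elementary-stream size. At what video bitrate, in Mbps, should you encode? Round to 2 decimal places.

6.62 Mbps

Budget: 3.5 GB = 28000.0 Mb.
Stream payload after overhead: 28000.0 / 1.06 = 26415.1 Mb.
Total bitrate budget: 26415.1 Mb / 3900 s = 6.773 Mbps.
Audio: 152 kbps = 0.152 Mbps.
Video: 6.773 − 0.152 = 6.621 Mbps.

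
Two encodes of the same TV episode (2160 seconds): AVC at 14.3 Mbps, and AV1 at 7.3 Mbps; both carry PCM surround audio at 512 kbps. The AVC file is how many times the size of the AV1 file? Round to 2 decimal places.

1.90

Audio: 512 kbps = 0.512 Mbps.
AVC: 14.812 Mbps × 2160 s = 31993.9 Mb = 3.999 GB.
AV1: 7.812 Mbps × 2160 s = 16873.9 Mb = 2.109 GB.
Ratio: 3.999 / 2.109 = 1.896.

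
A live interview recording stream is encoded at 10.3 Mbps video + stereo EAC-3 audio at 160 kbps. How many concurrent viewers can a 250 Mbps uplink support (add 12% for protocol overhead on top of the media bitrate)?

21

Audio: 160 kbps = 0.160 Mbps.
Per-viewer media rate: 10.460 Mbps.
On the wire with 12% overhead: 11.715 Mbps.
250 Mbps = 250.0 Mbps; 250.0 / 11.715 = 21.34 → 21 viewers.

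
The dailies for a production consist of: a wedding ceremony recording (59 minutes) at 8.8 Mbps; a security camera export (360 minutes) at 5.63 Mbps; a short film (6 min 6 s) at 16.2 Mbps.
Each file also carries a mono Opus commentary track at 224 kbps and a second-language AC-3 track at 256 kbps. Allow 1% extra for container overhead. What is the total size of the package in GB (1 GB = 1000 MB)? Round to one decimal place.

21.6 GB

Audio total: 224 + 256 = 480 kbps = 0.480 Mbps.
wedding ceremony recording: 9.280 Mbps × 3540 s × 1.01 = 33179.7 Mb
security camera export: 6.110 Mbps × 21600 s × 1.01 = 133295.8 Mb
short film: 16.680 Mbps × 366 s × 1.01 = 6165.9 Mb
Total: 172641.4 Mb = 21580.2 MB.
= 21.58 GB.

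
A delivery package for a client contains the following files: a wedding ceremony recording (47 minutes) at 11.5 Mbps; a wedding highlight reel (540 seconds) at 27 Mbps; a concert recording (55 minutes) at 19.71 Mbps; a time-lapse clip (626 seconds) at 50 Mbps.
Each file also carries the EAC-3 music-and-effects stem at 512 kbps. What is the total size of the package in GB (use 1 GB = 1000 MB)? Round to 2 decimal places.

Audio: 512 kbps = 0.512 Mbps.
wedding ceremony recording: 12.012 Mbps × 2820 s = 33873.8 Mb
wedding highlight reel: 27.512 Mbps × 540 s = 14856.5 Mb
concert recording: 20.222 Mbps × 3300 s = 66732.6 Mb
time-lapse clip: 50.512 Mbps × 626 s = 31620.5 Mb
Total: 147083.4 Mb = 18385.4 MB.
= 18.39 GB.

18.39 GB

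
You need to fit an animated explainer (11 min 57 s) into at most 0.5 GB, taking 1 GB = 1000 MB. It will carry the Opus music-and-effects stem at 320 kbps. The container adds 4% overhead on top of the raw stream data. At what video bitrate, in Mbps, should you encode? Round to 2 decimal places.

Budget: 0.5 GB = 4000.0 Mb.
Stream payload after overhead: 4000.0 / 1.04 = 3846.2 Mb.
11 min 57 s = 717 s
Total bitrate budget: 3846.2 Mb / 717 s = 5.364 Mbps.
Audio: 320 kbps = 0.320 Mbps.
Video: 5.364 − 0.320 = 5.044 Mbps.

5.04 Mbps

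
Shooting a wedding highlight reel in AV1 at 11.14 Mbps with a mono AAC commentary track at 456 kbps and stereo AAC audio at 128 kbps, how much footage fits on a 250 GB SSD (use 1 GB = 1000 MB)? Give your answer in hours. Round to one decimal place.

47.4 hours

Audio total: 456 + 128 = 584 kbps = 0.584 Mbps.
Total bitrate: 11.14 + 0.584 = 11.724 Mbps.
Capacity: 250 GB = 2,000,000 Mb.
Recording time: 2,000,000 / 11.724 = 170,590 s ≈ 47.4 hours.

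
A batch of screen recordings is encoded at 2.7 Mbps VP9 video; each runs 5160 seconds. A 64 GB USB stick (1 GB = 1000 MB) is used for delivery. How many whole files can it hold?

36

Per item: 2.700 Mbps × 5160 s = 13,932 Mb = 1,742 MB.
Capacity: 64 GB = 512,000 Mb; 36.75 items → 36 complete.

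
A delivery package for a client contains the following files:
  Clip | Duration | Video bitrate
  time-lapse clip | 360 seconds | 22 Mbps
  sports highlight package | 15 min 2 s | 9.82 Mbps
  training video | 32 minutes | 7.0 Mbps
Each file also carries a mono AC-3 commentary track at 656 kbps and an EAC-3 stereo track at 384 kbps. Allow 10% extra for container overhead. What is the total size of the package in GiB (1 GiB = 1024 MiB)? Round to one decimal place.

Audio total: 656 + 384 = 1040 kbps = 1.040 Mbps.
time-lapse clip: 23.040 Mbps × 360 s × 1.10 = 9123.8 Mb
sports highlight package: 10.860 Mbps × 902 s × 1.10 = 10775.3 Mb
training video: 8.040 Mbps × 1920 s × 1.10 = 16980.5 Mb
Total: 36879.6 Mb = 4610.0 MB.
= 4.293 GiB.

4.3 GiB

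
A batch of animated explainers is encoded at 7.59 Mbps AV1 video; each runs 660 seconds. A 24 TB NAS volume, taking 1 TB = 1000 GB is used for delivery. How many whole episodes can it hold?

38327

Per item: 7.590 Mbps × 660 s = 5,009 Mb = 626.2 MB.
Capacity: 24 TB = 192,000,000 Mb; 38327.94 items → 38327 complete.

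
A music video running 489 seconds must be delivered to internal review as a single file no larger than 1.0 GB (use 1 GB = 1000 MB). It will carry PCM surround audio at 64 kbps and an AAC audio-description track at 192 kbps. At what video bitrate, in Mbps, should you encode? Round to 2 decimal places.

Budget: 1.0 GB = 8000.0 Mb.
Total bitrate budget: 8000.0 Mb / 489 s = 16.360 Mbps.
Audio total: 64 + 192 = 256 kbps = 0.256 Mbps.
Video: 16.360 − 0.256 = 16.104 Mbps.

16.10 Mbps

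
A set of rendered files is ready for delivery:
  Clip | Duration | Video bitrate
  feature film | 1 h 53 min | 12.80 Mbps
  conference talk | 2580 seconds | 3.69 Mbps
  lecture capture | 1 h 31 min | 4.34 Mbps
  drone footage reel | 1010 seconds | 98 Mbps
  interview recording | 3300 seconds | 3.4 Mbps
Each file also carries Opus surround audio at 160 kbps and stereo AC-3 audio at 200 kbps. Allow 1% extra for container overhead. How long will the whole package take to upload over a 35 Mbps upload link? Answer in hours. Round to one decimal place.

1.9 hours

Audio total: 160 + 200 = 360 kbps = 0.360 Mbps.
feature film: 13.160 Mbps × 6780 s × 1.01 = 90117.0 Mb
conference talk: 4.050 Mbps × 2580 s × 1.01 = 10553.5 Mb
lecture capture: 4.700 Mbps × 5460 s × 1.01 = 25918.6 Mb
drone footage reel: 98.360 Mbps × 1010 s × 1.01 = 100337.0 Mb
interview recording: 3.760 Mbps × 3300 s × 1.01 = 12532.1 Mb
Total: 239458.3 Mb = 29932.3 MB.
At 35 Mbps: 239458.3 / 35 = 6842 s ≈ 1.9 hours.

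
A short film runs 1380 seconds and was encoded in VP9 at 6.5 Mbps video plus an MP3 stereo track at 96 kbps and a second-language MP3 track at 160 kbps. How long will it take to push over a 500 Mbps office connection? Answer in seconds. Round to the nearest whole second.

19 seconds

Audio total: 96 + 160 = 256 kbps = 0.256 Mbps.
Total bitrate: 6.756 Mbps.
File: 6.756 Mbps × 1380 s = 9323.3 Mb.
At 500 Mbps: 9323.3 / 500 = 18.6 s ≈ 18.6 seconds.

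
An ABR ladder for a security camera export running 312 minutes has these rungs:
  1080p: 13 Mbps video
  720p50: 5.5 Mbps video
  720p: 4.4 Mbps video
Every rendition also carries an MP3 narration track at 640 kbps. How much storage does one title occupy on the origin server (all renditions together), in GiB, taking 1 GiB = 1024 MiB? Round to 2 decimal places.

312 min = 18720 s
Audio: 640 kbps = 0.640 Mbps.
Sum of rendition bitrates: (13+0.640) + (5.5+0.640) + (4.4+0.640) = 24.820 Mbps.
× 18720 s = 464,630 Mb = 58,079 MB = 54.09 GiB.

54.09 GiB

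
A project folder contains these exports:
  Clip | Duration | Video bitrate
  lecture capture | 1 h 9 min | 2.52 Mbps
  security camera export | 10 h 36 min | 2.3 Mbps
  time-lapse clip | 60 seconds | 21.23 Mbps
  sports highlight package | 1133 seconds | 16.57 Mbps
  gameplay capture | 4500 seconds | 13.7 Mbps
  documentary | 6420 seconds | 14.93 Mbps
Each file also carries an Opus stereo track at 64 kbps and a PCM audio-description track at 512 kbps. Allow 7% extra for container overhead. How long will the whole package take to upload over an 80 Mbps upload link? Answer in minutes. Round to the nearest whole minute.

Audio total: 64 + 512 = 576 kbps = 0.576 Mbps.
lecture capture: 3.096 Mbps × 4140 s × 1.07 = 13714.7 Mb
security camera export: 2.876 Mbps × 38160 s × 1.07 = 117430.5 Mb
time-lapse clip: 21.806 Mbps × 60 s × 1.07 = 1399.9 Mb
sports highlight package: 17.146 Mbps × 1133 s × 1.07 = 20786.3 Mb
gameplay capture: 14.276 Mbps × 4500 s × 1.07 = 68738.9 Mb
documentary: 15.506 Mbps × 6420 s × 1.07 = 106516.9 Mb
Total: 328587.3 Mb = 41073.4 MB.
At 80 Mbps: 328587.3 / 80 = 4107 s ≈ 68.5 minutes.

68 minutes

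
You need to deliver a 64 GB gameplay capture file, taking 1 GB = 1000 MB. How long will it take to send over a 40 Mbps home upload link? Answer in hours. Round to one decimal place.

3.6 hours

File: 64 GB = 512000.0 Mb.
At 40 Mbps: 512000.0 / 40 = 12800.0 s ≈ 3.56 hours.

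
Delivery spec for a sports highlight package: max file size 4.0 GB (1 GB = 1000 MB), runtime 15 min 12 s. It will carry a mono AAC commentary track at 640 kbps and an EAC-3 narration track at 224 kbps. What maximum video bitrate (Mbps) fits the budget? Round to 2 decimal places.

Budget: 4.0 GB = 32000.0 Mb.
15 min 12 s = 912 s
Total bitrate budget: 32000.0 Mb / 912 s = 35.088 Mbps.
Audio total: 640 + 224 = 864 kbps = 0.864 Mbps.
Video: 35.088 − 0.864 = 34.224 Mbps.

34.22 Mbps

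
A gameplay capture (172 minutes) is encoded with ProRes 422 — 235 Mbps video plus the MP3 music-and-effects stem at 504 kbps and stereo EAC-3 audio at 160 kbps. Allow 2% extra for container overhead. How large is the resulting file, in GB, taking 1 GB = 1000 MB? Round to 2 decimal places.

310.09 GB

172 min = 10320 s
Audio total: 504 + 160 = 664 kbps = 0.664 Mbps.
Total bitrate: 235 + 0.664 = 235.664 Mbps.
Stream data: 235.664 Mbps × 10320 s = 2432052.5 Mb.
With 2% container overhead: ×1.02.
2,480,694 Mb ÷ 8 = 310,087 MB → 310.1 GB.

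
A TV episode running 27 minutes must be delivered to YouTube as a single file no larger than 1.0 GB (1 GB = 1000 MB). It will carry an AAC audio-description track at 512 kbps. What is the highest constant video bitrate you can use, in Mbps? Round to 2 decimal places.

4.43 Mbps

Budget: 1.0 GB = 8000.0 Mb.
27 min = 1620 s
Total bitrate budget: 8000.0 Mb / 1620 s = 4.938 Mbps.
Audio: 512 kbps = 0.512 Mbps.
Video: 4.938 − 0.512 = 4.426 Mbps.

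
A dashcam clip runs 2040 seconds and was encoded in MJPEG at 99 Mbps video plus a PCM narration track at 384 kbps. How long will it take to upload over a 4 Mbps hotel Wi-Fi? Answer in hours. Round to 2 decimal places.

Audio: 384 kbps = 0.384 Mbps.
Total bitrate: 99.384 Mbps.
File: 99.384 Mbps × 2040 s = 202743.4 Mb.
At 4 Mbps: 202743.4 / 4 = 50685.8 s ≈ 14.1 hours.

14.08 hours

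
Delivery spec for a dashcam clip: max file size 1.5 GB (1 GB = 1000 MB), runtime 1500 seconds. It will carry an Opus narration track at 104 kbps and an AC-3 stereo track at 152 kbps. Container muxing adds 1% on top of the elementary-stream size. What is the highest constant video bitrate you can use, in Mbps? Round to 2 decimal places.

Budget: 1.5 GB = 12000.0 Mb.
Stream payload after overhead: 12000.0 / 1.01 = 11881.2 Mb.
Total bitrate budget: 11881.2 Mb / 1500 s = 7.921 Mbps.
Audio total: 104 + 152 = 256 kbps = 0.256 Mbps.
Video: 7.921 − 0.256 = 7.665 Mbps.

7.66 Mbps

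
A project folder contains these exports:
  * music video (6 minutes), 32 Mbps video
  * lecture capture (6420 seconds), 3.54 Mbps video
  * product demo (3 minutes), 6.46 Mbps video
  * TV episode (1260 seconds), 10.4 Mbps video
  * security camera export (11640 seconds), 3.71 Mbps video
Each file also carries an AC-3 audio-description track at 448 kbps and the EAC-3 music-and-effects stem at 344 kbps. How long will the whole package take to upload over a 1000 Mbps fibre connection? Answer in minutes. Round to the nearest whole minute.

2 minutes

Audio total: 448 + 344 = 792 kbps = 0.792 Mbps.
music video: 32.792 Mbps × 360 s = 11805.1 Mb
lecture capture: 4.332 Mbps × 6420 s = 27811.4 Mb
product demo: 7.252 Mbps × 180 s = 1305.4 Mb
TV episode: 11.192 Mbps × 1260 s = 14101.9 Mb
security camera export: 4.502 Mbps × 11640 s = 52403.3 Mb
Total: 107427.1 Mb = 13428.4 MB.
At 1000 Mbps: 107427.1 / 1000 = 107 s ≈ 1.79 minutes.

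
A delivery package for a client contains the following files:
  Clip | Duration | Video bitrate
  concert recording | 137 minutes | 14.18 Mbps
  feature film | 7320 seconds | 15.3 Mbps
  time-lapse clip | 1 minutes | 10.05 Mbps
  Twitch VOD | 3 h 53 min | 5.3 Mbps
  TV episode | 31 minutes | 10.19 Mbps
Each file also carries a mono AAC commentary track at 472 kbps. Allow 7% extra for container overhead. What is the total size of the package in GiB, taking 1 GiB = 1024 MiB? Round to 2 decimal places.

41.98 GiB

Audio: 472 kbps = 0.472 Mbps.
concert recording: 14.652 Mbps × 8220 s × 1.07 = 128870.2 Mb
feature film: 15.772 Mbps × 7320 s × 1.07 = 123532.6 Mb
time-lapse clip: 10.522 Mbps × 60 s × 1.07 = 675.5 Mb
Twitch VOD: 5.772 Mbps × 13980 s × 1.07 = 86341.0 Mb
TV episode: 10.662 Mbps × 1860 s × 1.07 = 21219.5 Mb
Total: 360638.9 Mb = 45079.9 MB.
= 41.98 GiB.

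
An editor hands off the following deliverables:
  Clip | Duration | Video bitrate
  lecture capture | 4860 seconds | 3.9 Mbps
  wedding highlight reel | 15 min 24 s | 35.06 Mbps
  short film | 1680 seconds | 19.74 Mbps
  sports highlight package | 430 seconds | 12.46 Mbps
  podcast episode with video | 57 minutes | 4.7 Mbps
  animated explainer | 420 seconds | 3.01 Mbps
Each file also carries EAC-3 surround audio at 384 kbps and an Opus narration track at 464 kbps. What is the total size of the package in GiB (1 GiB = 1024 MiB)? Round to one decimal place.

Audio total: 384 + 464 = 848 kbps = 0.848 Mbps.
lecture capture: 4.748 Mbps × 4860 s = 23075.3 Mb
wedding highlight reel: 35.908 Mbps × 924 s = 33179.0 Mb
short film: 20.588 Mbps × 1680 s = 34587.8 Mb
sports highlight package: 13.308 Mbps × 430 s = 5722.4 Mb
podcast episode with video: 5.548 Mbps × 3420 s = 18974.2 Mb
animated explainer: 3.858 Mbps × 420 s = 1620.4 Mb
Total: 117159.1 Mb = 14644.9 MB.
= 13.64 GiB.

13.6 GiB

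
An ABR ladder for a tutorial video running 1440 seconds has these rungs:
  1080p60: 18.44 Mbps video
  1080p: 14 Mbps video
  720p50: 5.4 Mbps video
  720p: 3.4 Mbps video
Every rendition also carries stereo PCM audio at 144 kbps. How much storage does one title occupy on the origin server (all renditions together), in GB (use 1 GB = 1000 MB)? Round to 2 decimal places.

Audio: 144 kbps = 0.144 Mbps.
Sum of rendition bitrates: (18.44+0.144) + (14+0.144) + (5.4+0.144) + (3.4+0.144) = 41.816 Mbps.
× 1440 s = 60,215 Mb = 7,527 MB = 7.527 GB.

7.53 GB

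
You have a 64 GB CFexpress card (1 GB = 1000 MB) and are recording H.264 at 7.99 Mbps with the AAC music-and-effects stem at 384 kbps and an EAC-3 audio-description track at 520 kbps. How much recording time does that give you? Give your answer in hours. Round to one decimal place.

16.0 hours

Audio total: 384 + 520 = 904 kbps = 0.904 Mbps.
Total bitrate: 7.99 + 0.904 = 8.894 Mbps.
Capacity: 64 GB = 512,000 Mb.
Recording time: 512,000 / 8.894 = 57,567 s ≈ 16.0 hours.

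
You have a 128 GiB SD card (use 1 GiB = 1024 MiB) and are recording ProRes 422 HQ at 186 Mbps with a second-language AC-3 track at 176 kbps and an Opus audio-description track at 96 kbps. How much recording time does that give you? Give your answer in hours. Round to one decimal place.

1.6 hours

Audio total: 176 + 96 = 272 kbps = 0.272 Mbps.
Total bitrate: 186 + 0.272 = 186.272 Mbps.
Capacity: 128 GiB = 1,099,512 Mb.
Recording time: 1,099,512 / 186.272 = 5,903 s ≈ 1.64 hours.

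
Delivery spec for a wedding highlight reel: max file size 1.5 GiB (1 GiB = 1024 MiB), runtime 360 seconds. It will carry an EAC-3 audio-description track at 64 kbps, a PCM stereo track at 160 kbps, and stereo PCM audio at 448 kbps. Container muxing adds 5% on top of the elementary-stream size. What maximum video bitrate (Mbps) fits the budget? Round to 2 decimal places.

Budget: 1.5 GiB = 12884.9 Mb.
Stream payload after overhead: 12884.9 / 1.05 = 12271.3 Mb.
Total bitrate budget: 12271.3 Mb / 360 s = 34.087 Mbps.
Audio total: 64 + 160 + 448 = 672 kbps = 0.672 Mbps.
Video: 34.087 − 0.672 = 33.415 Mbps.

33.42 Mbps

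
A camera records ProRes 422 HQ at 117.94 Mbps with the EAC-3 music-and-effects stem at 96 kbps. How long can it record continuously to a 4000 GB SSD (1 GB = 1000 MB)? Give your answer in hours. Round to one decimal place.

Audio: 96 kbps = 0.096 Mbps.
Total bitrate: 117.94 + 0.096 = 118.036 Mbps.
Capacity: 4000 GB = 32,000,000 Mb.
Recording time: 32,000,000 / 118.036 = 271,104 s ≈ 75.3 hours.

75.3 hours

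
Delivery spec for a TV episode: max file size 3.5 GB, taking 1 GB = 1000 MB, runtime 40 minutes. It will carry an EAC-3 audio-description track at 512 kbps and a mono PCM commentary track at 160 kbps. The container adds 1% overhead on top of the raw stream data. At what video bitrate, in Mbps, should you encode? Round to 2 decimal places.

Budget: 3.5 GB = 28000.0 Mb.
Stream payload after overhead: 28000.0 / 1.01 = 27722.8 Mb.
40 min = 2400 s
Total bitrate budget: 27722.8 Mb / 2400 s = 11.551 Mbps.
Audio total: 512 + 160 = 672 kbps = 0.672 Mbps.
Video: 11.551 − 0.672 = 10.879 Mbps.

10.88 Mbps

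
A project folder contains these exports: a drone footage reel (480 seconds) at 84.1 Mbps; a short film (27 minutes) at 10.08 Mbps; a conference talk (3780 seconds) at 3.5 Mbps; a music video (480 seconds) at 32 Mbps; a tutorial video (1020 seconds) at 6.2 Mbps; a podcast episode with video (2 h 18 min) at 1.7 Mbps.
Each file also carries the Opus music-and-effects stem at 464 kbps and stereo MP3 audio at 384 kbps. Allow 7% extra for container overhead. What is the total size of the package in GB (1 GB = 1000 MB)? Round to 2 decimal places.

Audio total: 464 + 384 = 848 kbps = 0.848 Mbps.
drone footage reel: 84.948 Mbps × 480 s × 1.07 = 43629.3 Mb
short film: 10.928 Mbps × 1620 s × 1.07 = 18942.6 Mb
conference talk: 4.348 Mbps × 3780 s × 1.07 = 17585.9 Mb
music video: 32.848 Mbps × 480 s × 1.07 = 16870.7 Mb
tutorial video: 7.048 Mbps × 1020 s × 1.07 = 7692.2 Mb
podcast episode with video: 2.548 Mbps × 8280 s × 1.07 = 22574.3 Mb
Total: 127295.0 Mb = 15911.9 MB.
= 15.91 GB.

15.91 GB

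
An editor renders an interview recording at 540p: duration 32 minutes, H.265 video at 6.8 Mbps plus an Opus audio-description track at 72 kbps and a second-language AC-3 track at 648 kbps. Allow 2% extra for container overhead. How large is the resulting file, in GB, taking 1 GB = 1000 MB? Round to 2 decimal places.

1.84 GB

32 min = 1920 s
Audio total: 72 + 648 = 720 kbps = 0.720 Mbps.
Total bitrate: 6.8 + 0.720 = 7.520 Mbps.
Stream data: 7.520 Mbps × 1920 s = 14438.4 Mb.
With 2% container overhead: ×1.02.
14,727 Mb ÷ 8 = 1,841 MB → 1.841 GB.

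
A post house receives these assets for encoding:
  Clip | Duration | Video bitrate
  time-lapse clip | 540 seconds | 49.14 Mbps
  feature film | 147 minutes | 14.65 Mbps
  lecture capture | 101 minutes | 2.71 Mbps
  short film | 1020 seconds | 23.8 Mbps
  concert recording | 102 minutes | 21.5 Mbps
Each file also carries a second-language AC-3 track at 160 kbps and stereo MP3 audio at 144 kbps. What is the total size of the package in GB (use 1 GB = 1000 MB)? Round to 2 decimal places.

41.86 GB

Audio total: 160 + 144 = 304 kbps = 0.304 Mbps.
time-lapse clip: 49.444 Mbps × 540 s = 26699.8 Mb
feature film: 14.954 Mbps × 8820 s = 131894.3 Mb
lecture capture: 3.014 Mbps × 6060 s = 18264.8 Mb
short film: 24.104 Mbps × 1020 s = 24586.1 Mb
concert recording: 21.804 Mbps × 6120 s = 133440.5 Mb
Total: 334885.4 Mb = 41860.7 MB.
= 41.86 GB.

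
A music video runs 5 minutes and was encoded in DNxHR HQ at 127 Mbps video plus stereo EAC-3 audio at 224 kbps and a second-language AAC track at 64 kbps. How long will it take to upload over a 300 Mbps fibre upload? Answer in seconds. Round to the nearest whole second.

5 min = 300 s
Audio total: 224 + 64 = 288 kbps = 0.288 Mbps.
Total bitrate: 127.288 Mbps.
File: 127.288 Mbps × 300 s = 38186.4 Mb.
At 300 Mbps: 38186.4 / 300 = 127.3 s ≈ 127 seconds.

127 seconds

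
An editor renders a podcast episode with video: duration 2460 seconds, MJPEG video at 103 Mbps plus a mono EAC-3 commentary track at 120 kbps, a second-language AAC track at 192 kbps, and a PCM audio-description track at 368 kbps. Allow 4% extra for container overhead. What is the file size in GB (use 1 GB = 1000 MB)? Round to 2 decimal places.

33.16 GB

Audio total: 120 + 192 + 368 = 680 kbps = 0.680 Mbps.
Total bitrate: 103 + 0.680 = 103.680 Mbps.
Stream data: 103.680 Mbps × 2460 s = 255052.8 Mb.
With 4% container overhead: ×1.04.
265,255 Mb ÷ 8 = 33,157 MB → 33.16 GB.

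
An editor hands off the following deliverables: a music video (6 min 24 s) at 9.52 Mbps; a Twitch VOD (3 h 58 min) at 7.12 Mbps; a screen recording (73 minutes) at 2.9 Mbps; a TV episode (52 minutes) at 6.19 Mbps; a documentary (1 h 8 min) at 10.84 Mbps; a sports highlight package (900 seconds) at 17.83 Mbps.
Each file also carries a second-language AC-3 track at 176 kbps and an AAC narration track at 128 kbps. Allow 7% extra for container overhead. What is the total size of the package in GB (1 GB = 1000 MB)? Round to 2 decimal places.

Audio total: 176 + 128 = 304 kbps = 0.304 Mbps.
music video: 9.824 Mbps × 384 s × 1.07 = 4036.5 Mb
Twitch VOD: 7.424 Mbps × 14280 s × 1.07 = 113435.8 Mb
screen recording: 3.204 Mbps × 4380 s × 1.07 = 15015.9 Mb
TV episode: 6.494 Mbps × 3120 s × 1.07 = 21679.6 Mb
documentary: 11.144 Mbps × 4080 s × 1.07 = 48650.2 Mb
sports highlight package: 18.134 Mbps × 900 s × 1.07 = 17463.0 Mb
Total: 220281.0 Mb = 27535.1 MB.
= 27.54 GB.

27.54 GB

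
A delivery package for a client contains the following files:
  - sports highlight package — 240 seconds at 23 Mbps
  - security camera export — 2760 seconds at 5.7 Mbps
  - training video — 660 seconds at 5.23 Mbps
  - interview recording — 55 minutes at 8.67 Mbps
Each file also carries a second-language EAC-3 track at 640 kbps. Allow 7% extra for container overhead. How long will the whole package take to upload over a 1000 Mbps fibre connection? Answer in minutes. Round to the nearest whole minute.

Audio: 640 kbps = 0.640 Mbps.
sports highlight package: 23.640 Mbps × 240 s × 1.07 = 6070.8 Mb
security camera export: 6.340 Mbps × 2760 s × 1.07 = 18723.3 Mb
training video: 5.870 Mbps × 660 s × 1.07 = 4145.4 Mb
interview recording: 9.310 Mbps × 3300 s × 1.07 = 32873.6 Mb
Total: 61813.0 Mb = 7726.6 MB.
At 1000 Mbps: 61813.0 / 1000 = 62 s ≈ 1.03 minutes.

1 minutes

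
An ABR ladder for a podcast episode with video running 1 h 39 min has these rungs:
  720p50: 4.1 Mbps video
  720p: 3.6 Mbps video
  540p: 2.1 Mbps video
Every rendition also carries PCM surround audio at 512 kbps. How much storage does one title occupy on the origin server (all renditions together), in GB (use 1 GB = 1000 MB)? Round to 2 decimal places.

1 h 39 min = 99 min = 5940 s
Audio: 512 kbps = 0.512 Mbps.
Sum of rendition bitrates: (4.1+0.512) + (3.6+0.512) + (2.1+0.512) = 11.336 Mbps.
× 5940 s = 67,336 Mb = 8,417 MB = 8.417 GB.

8.42 GB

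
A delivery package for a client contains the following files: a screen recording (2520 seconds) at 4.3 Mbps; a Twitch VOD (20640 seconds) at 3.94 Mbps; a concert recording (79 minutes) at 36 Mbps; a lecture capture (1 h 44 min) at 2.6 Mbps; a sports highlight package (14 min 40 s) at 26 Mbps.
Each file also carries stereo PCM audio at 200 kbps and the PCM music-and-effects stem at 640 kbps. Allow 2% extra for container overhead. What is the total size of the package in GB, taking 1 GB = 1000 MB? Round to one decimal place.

42.2 GB

Audio total: 200 + 640 = 840 kbps = 0.840 Mbps.
screen recording: 5.140 Mbps × 2520 s × 1.02 = 13211.9 Mb
Twitch VOD: 4.780 Mbps × 20640 s × 1.02 = 100632.4 Mb
concert recording: 36.840 Mbps × 4740 s × 1.02 = 178114.0 Mb
lecture capture: 3.440 Mbps × 6240 s × 1.02 = 21894.9 Mb
sports highlight package: 26.840 Mbps × 880 s × 1.02 = 24091.6 Mb
Total: 337944.8 Mb = 42243.1 MB.
= 42.24 GB.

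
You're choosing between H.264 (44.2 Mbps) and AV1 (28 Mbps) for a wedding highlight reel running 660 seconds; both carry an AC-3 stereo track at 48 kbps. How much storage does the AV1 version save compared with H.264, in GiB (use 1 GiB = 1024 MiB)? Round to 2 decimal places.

1.24 GiB

Audio: 48 kbps = 0.048 Mbps.
H.264: 44.248 Mbps × 660 s = 29203.7 Mb = 3.400 GiB.
AV1: 28.048 Mbps × 660 s = 18511.7 Mb = 2.155 GiB.
Saving: 3.400 − 2.155 = 1.245 GiB.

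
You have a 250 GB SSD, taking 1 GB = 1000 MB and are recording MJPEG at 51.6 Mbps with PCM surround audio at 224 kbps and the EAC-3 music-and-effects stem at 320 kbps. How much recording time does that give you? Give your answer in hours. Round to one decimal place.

10.7 hours

Audio total: 224 + 320 = 544 kbps = 0.544 Mbps.
Total bitrate: 51.6 + 0.544 = 52.144 Mbps.
Capacity: 250 GB = 2,000,000 Mb.
Recording time: 2,000,000 / 52.144 = 38,355 s ≈ 10.7 hours.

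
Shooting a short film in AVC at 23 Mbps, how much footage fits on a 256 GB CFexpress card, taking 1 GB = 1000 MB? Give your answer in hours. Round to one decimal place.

Capacity: 256 GB = 2,048,000 Mb.
Recording time: 2,048,000 / 23.000 = 89,043 s ≈ 24.7 hours.

24.7 hours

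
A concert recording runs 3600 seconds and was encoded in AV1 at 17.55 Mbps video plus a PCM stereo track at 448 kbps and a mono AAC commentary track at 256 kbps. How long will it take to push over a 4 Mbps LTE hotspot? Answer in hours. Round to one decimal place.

4.6 hours

Audio total: 448 + 256 = 704 kbps = 0.704 Mbps.
Total bitrate: 18.254 Mbps.
File: 18.254 Mbps × 3600 s = 65714.4 Mb.
At 4 Mbps: 65714.4 / 4 = 16428.6 s ≈ 4.56 hours.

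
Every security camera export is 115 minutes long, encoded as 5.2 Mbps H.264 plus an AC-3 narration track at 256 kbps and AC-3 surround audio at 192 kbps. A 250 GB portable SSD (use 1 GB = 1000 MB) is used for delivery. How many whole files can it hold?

51

115 min = 6900 s
Audio total: 256 + 192 = 448 kbps = 0.448 Mbps.
Total bitrate: 5.648 Mbps.
Per item: 5.648 Mbps × 6900 s = 38,971 Mb = 4,871 MB.
Capacity: 250 GB = 2,000,000 Mb; 51.32 items → 51 complete.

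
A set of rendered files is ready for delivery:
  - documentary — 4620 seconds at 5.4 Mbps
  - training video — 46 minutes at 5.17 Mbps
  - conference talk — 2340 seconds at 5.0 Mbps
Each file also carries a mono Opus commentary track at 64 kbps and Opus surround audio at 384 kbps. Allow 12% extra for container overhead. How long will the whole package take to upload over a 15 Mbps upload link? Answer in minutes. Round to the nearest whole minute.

69 minutes

Audio total: 64 + 384 = 448 kbps = 0.448 Mbps.
documentary: 5.848 Mbps × 4620 s × 1.12 = 30259.9 Mb
training video: 5.618 Mbps × 2760 s × 1.12 = 17366.4 Mb
conference talk: 5.448 Mbps × 2340 s × 1.12 = 14278.1 Mb
Total: 61904.4 Mb = 7738.0 MB.
At 15 Mbps: 61904.4 / 15 = 4127 s ≈ 68.8 minutes.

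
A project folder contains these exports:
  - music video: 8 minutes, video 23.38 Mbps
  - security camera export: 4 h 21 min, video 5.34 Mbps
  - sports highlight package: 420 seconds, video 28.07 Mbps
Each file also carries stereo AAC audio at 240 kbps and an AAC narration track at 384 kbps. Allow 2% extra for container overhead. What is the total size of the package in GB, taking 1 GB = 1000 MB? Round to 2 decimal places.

14.91 GB

Audio total: 240 + 384 = 624 kbps = 0.624 Mbps.
music video: 24.004 Mbps × 480 s × 1.02 = 11752.4 Mb
security camera export: 5.964 Mbps × 15660 s × 1.02 = 95264.2 Mb
sports highlight package: 28.694 Mbps × 420 s × 1.02 = 12292.5 Mb
Total: 119309.0 Mb = 14913.6 MB.
= 14.91 GB.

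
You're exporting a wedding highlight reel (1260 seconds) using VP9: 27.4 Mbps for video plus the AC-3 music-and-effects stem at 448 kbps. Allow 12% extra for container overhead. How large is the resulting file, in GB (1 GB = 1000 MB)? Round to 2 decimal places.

Audio: 448 kbps = 0.448 Mbps.
Total bitrate: 27.4 + 0.448 = 27.848 Mbps.
Stream data: 27.848 Mbps × 1260 s = 35088.5 Mb.
With 12% container overhead: ×1.12.
39,299 Mb ÷ 8 = 4,912 MB → 4.912 GB.

4.91 GB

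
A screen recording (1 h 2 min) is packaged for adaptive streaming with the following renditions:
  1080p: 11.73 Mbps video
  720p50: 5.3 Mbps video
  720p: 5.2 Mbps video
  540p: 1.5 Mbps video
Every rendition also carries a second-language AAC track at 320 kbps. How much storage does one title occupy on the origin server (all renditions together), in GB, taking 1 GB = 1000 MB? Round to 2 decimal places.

1 h 2 min = 62 min = 3720 s
Audio: 320 kbps = 0.320 Mbps.
Sum of rendition bitrates: (11.73+0.320) + (5.3+0.320) + (5.2+0.320) + (1.5+0.320) = 25.010 Mbps.
× 3720 s = 93,037 Mb = 11,630 MB = 11.63 GB.

11.63 GB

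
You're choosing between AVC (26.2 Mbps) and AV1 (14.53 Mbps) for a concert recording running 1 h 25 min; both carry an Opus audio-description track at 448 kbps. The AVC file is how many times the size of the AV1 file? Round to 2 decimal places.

1.78

1 h 25 min = 85 min = 5100 s
Audio: 448 kbps = 0.448 Mbps.
AVC: 26.648 Mbps × 5100 s = 135904.8 Mb = 16.988 GB.
AV1: 14.978 Mbps × 5100 s = 76387.8 Mb = 9.548 GB.
Ratio: 16.988 / 9.548 = 1.779.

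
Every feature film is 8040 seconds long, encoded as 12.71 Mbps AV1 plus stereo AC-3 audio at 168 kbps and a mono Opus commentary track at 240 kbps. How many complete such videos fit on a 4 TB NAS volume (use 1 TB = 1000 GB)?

Audio total: 168 + 240 = 408 kbps = 0.408 Mbps.
Total bitrate: 13.118 Mbps.
Per item: 13.118 Mbps × 8040 s = 105,469 Mb = 13,184 MB.
Capacity: 4 TB = 32,000,000 Mb; 303.41 items → 303 complete.

303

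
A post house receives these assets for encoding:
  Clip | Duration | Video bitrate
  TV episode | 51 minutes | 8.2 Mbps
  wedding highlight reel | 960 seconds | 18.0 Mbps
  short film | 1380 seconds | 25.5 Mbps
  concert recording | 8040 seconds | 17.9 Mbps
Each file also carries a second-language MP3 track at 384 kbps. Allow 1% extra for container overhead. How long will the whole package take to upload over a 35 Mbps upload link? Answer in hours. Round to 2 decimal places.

1.82 hours

Audio: 384 kbps = 0.384 Mbps.
TV episode: 8.584 Mbps × 3060 s × 1.01 = 26529.7 Mb
wedding highlight reel: 18.384 Mbps × 960 s × 1.01 = 17825.1 Mb
short film: 25.884 Mbps × 1380 s × 1.01 = 36077.1 Mb
concert recording: 18.284 Mbps × 8040 s × 1.01 = 148473.4 Mb
Total: 228905.3 Mb = 28613.2 MB.
At 35 Mbps: 228905.3 / 35 = 6540 s ≈ 1.82 hours.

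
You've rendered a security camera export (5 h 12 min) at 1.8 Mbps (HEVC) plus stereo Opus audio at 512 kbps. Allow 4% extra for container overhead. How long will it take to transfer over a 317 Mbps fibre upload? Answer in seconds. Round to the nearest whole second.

5 h 12 min = 312 min = 18720 s
Audio: 512 kbps = 0.512 Mbps.
Total bitrate: 2.312 Mbps.
File: 2.312 Mbps × 18720 s = 43280.6 Mb.
With 4% container overhead: ×1.04. → 45011.9 Mb.
At 317 Mbps: 45011.9 / 317 = 142.0 s ≈ 142 seconds.

142 seconds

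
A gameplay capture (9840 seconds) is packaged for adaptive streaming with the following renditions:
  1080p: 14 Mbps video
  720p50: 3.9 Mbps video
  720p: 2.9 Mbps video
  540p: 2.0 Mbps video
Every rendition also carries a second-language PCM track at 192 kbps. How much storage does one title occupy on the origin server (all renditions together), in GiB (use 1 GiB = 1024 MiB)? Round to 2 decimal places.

27.00 GiB

Audio: 192 kbps = 0.192 Mbps.
Sum of rendition bitrates: (14+0.192) + (3.9+0.192) + (2.9+0.192) + (2.0+0.192) = 23.568 Mbps.
× 9840 s = 231,909 Mb = 28,989 MB = 27.00 GiB.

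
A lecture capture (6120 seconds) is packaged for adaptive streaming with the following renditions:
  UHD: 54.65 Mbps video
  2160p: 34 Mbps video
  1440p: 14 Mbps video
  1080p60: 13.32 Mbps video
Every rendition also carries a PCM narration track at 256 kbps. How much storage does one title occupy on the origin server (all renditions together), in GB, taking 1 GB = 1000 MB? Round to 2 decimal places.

Audio: 256 kbps = 0.256 Mbps.
Sum of rendition bitrates: (54.65+0.256) + (34+0.256) + (14+0.256) + (13.32+0.256) = 116.994 Mbps.
× 6120 s = 716,003 Mb = 89,500 MB = 89.50 GB.

89.50 GB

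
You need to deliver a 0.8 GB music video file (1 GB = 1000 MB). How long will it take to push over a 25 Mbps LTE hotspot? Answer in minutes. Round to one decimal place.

File: 0.8 GB = 6400.0 Mb.
At 25 Mbps: 6400.0 / 25 = 256.0 s ≈ 4.27 minutes.

4.3 minutes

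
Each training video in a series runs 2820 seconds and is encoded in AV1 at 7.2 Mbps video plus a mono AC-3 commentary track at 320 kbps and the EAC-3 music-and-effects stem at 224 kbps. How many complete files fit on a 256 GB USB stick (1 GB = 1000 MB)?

Audio total: 320 + 224 = 544 kbps = 0.544 Mbps.
Total bitrate: 7.744 Mbps.
Per item: 7.744 Mbps × 2820 s = 21,838 Mb = 2,730 MB.
Capacity: 256 GB = 2,048,000 Mb; 93.78 items → 93 complete.

93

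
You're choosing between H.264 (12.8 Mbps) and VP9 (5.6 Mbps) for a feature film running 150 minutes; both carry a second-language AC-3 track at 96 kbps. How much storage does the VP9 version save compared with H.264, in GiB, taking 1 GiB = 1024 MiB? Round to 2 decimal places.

150 min = 9000 s
Audio: 96 kbps = 0.096 Mbps.
H.264: 12.896 Mbps × 9000 s = 116064.0 Mb = 13.512 GiB.
VP9: 5.696 Mbps × 9000 s = 51264.0 Mb = 5.968 GiB.
Saving: 13.512 − 5.968 = 7.544 GiB.

7.54 GiB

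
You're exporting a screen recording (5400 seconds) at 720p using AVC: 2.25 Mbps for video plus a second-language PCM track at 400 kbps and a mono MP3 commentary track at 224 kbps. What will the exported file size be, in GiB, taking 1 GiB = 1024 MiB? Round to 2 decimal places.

Audio total: 400 + 224 = 624 kbps = 0.624 Mbps.
Total bitrate: 2.25 + 0.624 = 2.874 Mbps.
Stream data: 2.874 Mbps × 5400 s = 15519.6 Mb.
15,520 Mb = 1,939,950,000 bytes ÷ 1,073,741,824 = 1.807 GiB.

1.81 GiB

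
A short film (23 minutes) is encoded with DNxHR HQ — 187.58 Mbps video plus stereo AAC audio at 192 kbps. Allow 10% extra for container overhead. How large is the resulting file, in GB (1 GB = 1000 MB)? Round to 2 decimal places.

23 min = 1380 s
Audio: 192 kbps = 0.192 Mbps.
Total bitrate: 187.58 + 0.192 = 187.772 Mbps.
Stream data: 187.772 Mbps × 1380 s = 259125.4 Mb.
With 10% container overhead: ×1.10.
285,038 Mb ÷ 8 = 35,630 MB → 35.63 GB.

35.63 GB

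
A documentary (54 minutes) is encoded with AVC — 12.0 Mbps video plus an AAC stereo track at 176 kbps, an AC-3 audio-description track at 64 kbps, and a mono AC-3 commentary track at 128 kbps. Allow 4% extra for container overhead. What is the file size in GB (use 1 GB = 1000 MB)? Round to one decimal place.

54 min = 3240 s
Audio total: 176 + 64 + 128 = 368 kbps = 0.368 Mbps.
Total bitrate: 12.0 + 0.368 = 12.368 Mbps.
Stream data: 12.368 Mbps × 3240 s = 40072.3 Mb.
With 4% container overhead: ×1.04.
41,675 Mb ÷ 8 = 5,209 MB → 5.209 GB.

5.2 GB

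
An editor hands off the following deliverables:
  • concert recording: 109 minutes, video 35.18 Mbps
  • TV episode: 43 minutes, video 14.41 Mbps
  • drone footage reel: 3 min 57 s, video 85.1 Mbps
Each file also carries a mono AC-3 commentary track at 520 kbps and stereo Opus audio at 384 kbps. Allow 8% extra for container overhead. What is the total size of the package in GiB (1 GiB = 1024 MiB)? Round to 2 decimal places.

Audio total: 520 + 384 = 904 kbps = 0.904 Mbps.
concert recording: 36.084 Mbps × 6540 s × 1.08 = 254868.5 Mb
TV episode: 15.314 Mbps × 2580 s × 1.08 = 42670.9 Mb
drone footage reel: 86.004 Mbps × 237 s × 1.08 = 22013.6 Mb
Total: 319553.0 Mb = 39944.1 MB.
= 37.20 GiB.

37.20 GiB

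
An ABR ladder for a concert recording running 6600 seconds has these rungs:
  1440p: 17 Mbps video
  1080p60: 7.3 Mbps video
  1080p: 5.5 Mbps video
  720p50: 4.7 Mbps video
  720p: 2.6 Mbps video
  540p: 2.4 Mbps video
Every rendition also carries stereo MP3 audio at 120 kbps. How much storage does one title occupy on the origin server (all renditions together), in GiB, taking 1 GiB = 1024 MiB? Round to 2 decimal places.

Audio: 120 kbps = 0.120 Mbps.
Sum of rendition bitrates: (17+0.120) + (7.3+0.120) + (5.5+0.120) + (4.7+0.120) + (2.6+0.120) + (2.4+0.120) = 40.220 Mbps.
× 6600 s = 265,452 Mb = 33,182 MB = 30.90 GiB.

30.90 GiB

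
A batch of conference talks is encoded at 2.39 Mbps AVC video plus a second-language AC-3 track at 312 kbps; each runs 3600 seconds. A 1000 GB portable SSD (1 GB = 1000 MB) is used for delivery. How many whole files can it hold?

822

Audio: 312 kbps = 0.312 Mbps.
Total bitrate: 2.702 Mbps.
Per item: 2.702 Mbps × 3600 s = 9,727 Mb = 1,216 MB.
Capacity: 1000 GB = 8,000,000 Mb; 822.44 items → 822 complete.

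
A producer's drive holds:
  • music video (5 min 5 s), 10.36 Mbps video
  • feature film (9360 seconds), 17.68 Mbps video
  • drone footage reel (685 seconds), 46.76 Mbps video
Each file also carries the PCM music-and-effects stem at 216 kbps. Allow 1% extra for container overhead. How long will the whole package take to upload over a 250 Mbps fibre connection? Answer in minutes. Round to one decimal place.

13.7 minutes

Audio: 216 kbps = 0.216 Mbps.
music video: 10.576 Mbps × 305 s × 1.01 = 3257.9 Mb
feature film: 17.896 Mbps × 9360 s × 1.01 = 169181.6 Mb
drone footage reel: 46.976 Mbps × 685 s × 1.01 = 32500.3 Mb
Total: 204939.9 Mb = 25617.5 MB.
At 250 Mbps: 204939.9 / 250 = 820 s ≈ 13.7 minutes.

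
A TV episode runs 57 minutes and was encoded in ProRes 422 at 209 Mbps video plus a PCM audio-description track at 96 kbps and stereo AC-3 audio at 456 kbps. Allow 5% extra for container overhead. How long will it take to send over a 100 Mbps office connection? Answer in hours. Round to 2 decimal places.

2.09 hours

57 min = 3420 s
Audio total: 96 + 456 = 552 kbps = 0.552 Mbps.
Total bitrate: 209.552 Mbps.
File: 209.552 Mbps × 3420 s = 716667.8 Mb.
With 5% container overhead: ×1.05. → 752501.2 Mb.
At 100 Mbps: 752501.2 / 100 = 7525.0 s ≈ 2.09 hours.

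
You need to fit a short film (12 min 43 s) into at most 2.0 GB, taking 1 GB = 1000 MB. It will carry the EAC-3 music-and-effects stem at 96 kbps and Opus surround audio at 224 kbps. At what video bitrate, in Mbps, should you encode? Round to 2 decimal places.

Budget: 2.0 GB = 16000.0 Mb.
12 min 43 s = 763 s
Total bitrate budget: 16000.0 Mb / 763 s = 20.970 Mbps.
Audio total: 96 + 224 = 320 kbps = 0.320 Mbps.
Video: 20.970 − 0.320 = 20.650 Mbps.

20.65 Mbps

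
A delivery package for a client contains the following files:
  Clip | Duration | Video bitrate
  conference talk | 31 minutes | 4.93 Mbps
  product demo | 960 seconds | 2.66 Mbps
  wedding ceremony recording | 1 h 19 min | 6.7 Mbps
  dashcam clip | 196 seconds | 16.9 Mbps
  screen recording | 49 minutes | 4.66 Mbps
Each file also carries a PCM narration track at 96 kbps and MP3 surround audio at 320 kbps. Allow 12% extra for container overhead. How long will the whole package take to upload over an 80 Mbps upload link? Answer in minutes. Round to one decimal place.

Audio total: 96 + 320 = 416 kbps = 0.416 Mbps.
conference talk: 5.346 Mbps × 1860 s × 1.12 = 11136.8 Mb
product demo: 3.076 Mbps × 960 s × 1.12 = 3307.3 Mb
wedding ceremony recording: 7.116 Mbps × 4740 s × 1.12 = 37777.4 Mb
dashcam clip: 17.316 Mbps × 196 s × 1.12 = 3801.2 Mb
screen recording: 5.076 Mbps × 2940 s × 1.12 = 16714.3 Mb
Total: 72737.0 Mb = 9092.1 MB.
At 80 Mbps: 72737.0 / 80 = 909 s ≈ 15.2 minutes.

15.2 minutes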